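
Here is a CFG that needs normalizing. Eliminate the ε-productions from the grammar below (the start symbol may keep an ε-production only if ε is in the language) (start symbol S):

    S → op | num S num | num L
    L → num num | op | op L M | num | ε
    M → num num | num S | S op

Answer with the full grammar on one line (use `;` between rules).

S → op | num S num | num L | num; L → num num | op | op L M | op M | num; M → num num | num S | S op

Nullable set = {L}.
ε ∉ L(G), so no ε-production is kept.
Add the nullable-subset variants: S → num L gives num L | num. L → op L M gives op L M | op M.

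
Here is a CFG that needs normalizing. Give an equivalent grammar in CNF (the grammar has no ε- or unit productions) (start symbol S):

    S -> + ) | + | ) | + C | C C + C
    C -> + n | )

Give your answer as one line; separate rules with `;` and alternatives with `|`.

S -> X1 X2 | + | ) | X1 C | C Y1; C -> X1 X3 | ); X1 -> +; X2 -> ); X3 -> n; Y1 -> C Y2; Y2 -> X1 C

Introduce a nonterminal for each terminal appearing in a rule of length ≥ 2: X1 → +, X2 → ), X3 → n.
Binarize each right-hand side of length ≥ 3 by chaining fresh nonterminals (Y1, Y2, …): affected rules were S → C C X1 C.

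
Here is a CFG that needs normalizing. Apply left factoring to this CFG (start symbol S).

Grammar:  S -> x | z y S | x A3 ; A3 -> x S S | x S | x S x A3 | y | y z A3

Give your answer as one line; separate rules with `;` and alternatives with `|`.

S -> z y S | x S'; A3 -> x S A3' | y A3''; S' -> ε | A3; A3' -> S | ε | x A3; A3'' -> ε | z A3

S has alternatives sharing prefix 'x': factor to S → x S' with S' → ε | A3.
A3 has alternatives sharing prefix 'x S': factor to A3 → x S A3' with A3' → S | ε | x A3.
A3 has alternatives sharing prefix 'y': factor to A3 → y A3'' with A3'' → ε | z A3.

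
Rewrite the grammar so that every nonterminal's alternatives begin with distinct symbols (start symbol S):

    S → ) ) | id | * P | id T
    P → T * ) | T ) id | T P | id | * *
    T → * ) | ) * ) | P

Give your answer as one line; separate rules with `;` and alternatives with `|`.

S has alternatives sharing prefix 'id': factor to S → id S' with S' → ε | T.
P has alternatives sharing prefix 'T': factor to P → T P' with P' → * ) | ) id | P.

S → ) ) | * P | id S'; P → id | * * | T P'; T → * ) | ) * ) | P; S' → ε | T; P' → * ) | ) id | P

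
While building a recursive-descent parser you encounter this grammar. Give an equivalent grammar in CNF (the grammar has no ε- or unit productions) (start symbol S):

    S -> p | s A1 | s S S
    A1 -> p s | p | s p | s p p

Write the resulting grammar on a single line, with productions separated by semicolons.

S -> p | X1 A1 | X1 Y1; A1 -> X2 X1 | p | X1 X2 | X1 Y2; X1 -> s; X2 -> p; Y1 -> S S; Y2 -> X2 X2

Introduce a nonterminal for each terminal appearing in a rule of length ≥ 2: X1 → s, X2 → p.
Binarize each right-hand side of length ≥ 3 by chaining fresh nonterminals (Y1, Y2, …): affected rules were S → X1 S S; A1 → X1 X2 X2.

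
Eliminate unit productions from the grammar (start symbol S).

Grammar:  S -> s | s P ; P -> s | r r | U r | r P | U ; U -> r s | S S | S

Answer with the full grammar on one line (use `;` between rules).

S -> s | s P; P -> r s | S S | s | s P | r r | U r | r P; U -> r s | S S | s | s P

Unit pairs: P ⇒* {S, U}; U ⇒* {S}.
For every A with A ⇒* B via unit rules, add B's non-unit alternatives to A; then delete every rule of the form X → Y.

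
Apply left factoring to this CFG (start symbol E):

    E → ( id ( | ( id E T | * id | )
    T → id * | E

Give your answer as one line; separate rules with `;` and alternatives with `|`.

E has alternatives sharing prefix '( id': factor to E → ( id E' with E' → ( | E T.

E → * id | ) | ( id E'; T → id * | E; E' → ( | E T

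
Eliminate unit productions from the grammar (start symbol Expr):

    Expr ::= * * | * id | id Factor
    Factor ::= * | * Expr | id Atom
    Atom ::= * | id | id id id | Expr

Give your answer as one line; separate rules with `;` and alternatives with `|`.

Expr ::= * * | * id | id Factor; Factor ::= * | * Expr | id Atom; Atom ::= * | id | id id id | * * | * id | id Factor

Unit pairs: Atom ⇒* {Expr}.
Replace each nonterminal's rules with the union of the non-unit rules of every nonterminal it unit-derives.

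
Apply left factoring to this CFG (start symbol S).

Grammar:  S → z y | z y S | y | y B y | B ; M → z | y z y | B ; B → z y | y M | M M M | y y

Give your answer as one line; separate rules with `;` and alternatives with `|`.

S has alternatives sharing prefix 'z y': factor to S → z y S' with S' → ε | S.
S has alternatives sharing prefix 'y': factor to S → y S'' with S'' → ε | B y.
B has alternatives sharing prefix 'y': factor to B → y B' with B' → M | y.

S → B | z y S' | y S''; M → z | y z y | B; B → z y | M M M | y B'; S' → ε | S; S'' → ε | B y; B' → M | y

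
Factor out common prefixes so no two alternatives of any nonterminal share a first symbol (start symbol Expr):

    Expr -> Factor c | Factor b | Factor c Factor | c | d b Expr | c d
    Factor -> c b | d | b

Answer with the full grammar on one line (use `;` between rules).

Expr has alternatives sharing prefix 'Factor': factor to Expr → Factor Expr1 with Expr1 → c | b | c Factor.
Expr has alternatives sharing prefix 'c': factor to Expr → c Expr2 with Expr2 → ε | d.
Expr1 has alternatives sharing prefix 'c': factor to Expr1 → c Expr11 with Expr11 → ε | Factor.

Expr -> d b Expr | Factor Expr1 | c Expr2; Factor -> c b | d | b; Expr1 -> b | c Expr11; Expr2 -> eps | d; Expr11 -> eps | Factor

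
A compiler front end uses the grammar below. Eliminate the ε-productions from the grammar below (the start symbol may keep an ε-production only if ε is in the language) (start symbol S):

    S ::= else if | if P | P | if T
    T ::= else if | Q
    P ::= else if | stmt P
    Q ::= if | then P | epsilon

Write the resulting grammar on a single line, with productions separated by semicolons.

S ::= else if | if P | P | if T | if; T ::= else if | Q; P ::= else if | stmt P; Q ::= if | then P

Nullable set = {Q, T}.
ε ∉ L(G), so no ε-production is kept.
Expand every rule over subsets of its nullable positions: S → if T gives if T | if.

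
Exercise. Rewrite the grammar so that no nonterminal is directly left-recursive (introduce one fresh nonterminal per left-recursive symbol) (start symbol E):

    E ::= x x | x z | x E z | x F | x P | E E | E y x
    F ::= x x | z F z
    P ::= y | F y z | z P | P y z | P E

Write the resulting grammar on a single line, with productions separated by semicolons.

E ::= x x E' | x z E' | x E z E' | x F E' | x P E'; F ::= x x | z F z; P ::= y P' | F y z P' | z P P'; E' ::= E E' | y x E' | eps; P' ::= y z P' | E P' | eps

Left recursion appears on E, P.
For E: α = {E, y x}, β = {x x, x z, x E z, x F, x P}. Rewrite as E → β E' and E' → α E' | ε.
For P: α = {y z, E}, β = {y, F y z, z P}. Rewrite as P → β P' and P' → α P' | ε.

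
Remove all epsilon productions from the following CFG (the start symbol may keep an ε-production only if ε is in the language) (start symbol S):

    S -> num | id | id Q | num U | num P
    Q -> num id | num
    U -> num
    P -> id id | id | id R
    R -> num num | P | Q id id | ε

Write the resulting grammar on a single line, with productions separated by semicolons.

Nullable nonterminals: {R}.
ε ∉ L(G), so no ε-production is kept.

S -> num | id | id Q | num U | num P; Q -> num id | num; U -> num; P -> id id | id | id R; R -> num num | P | Q id id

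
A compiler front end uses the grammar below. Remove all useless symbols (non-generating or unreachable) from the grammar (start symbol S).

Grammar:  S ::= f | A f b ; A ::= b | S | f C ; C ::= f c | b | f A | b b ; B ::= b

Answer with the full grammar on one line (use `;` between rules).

S ::= f | A f b; A ::= b | S | f C; C ::= f c | b | f A | b b

Generating nonterminals: {A, B, C, S}.
Reachable from S after that: {A, C, S}.
Removed useless symbols: {B} and every production mentioning them.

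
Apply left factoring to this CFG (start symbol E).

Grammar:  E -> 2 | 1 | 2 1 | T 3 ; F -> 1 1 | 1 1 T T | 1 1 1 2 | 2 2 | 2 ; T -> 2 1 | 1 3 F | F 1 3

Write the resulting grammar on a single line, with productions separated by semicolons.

E -> 1 | T 3 | 2 E'; F -> 1 1 F' | 2 F''; T -> 2 1 | 1 3 F | F 1 3; E' -> ε | 1; F' -> ε | T T | 1 2; F'' -> 2 | ε

E has alternatives sharing prefix '2': factor to E → 2 E' with E' → ε | 1.
F has alternatives sharing prefix '1 1': factor to F → 1 1 F' with F' → ε | T T | 1 2.
F has alternatives sharing prefix '2': factor to F → 2 F'' with F'' → 2 | ε.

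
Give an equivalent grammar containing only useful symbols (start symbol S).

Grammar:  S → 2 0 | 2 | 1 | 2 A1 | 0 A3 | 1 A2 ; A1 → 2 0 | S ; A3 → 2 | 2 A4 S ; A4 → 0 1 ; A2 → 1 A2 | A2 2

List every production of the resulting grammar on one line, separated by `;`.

Generating nonterminals: {A1, A3, A4, S}.
Reachable from S after that: {A1, A3, A4, S}.
Removed useless symbols: {A2} and every production mentioning them.

S → 2 0 | 2 | 1 | 2 A1 | 0 A3; A1 → 2 0 | S; A3 → 2 | 2 A4 S; A4 → 0 1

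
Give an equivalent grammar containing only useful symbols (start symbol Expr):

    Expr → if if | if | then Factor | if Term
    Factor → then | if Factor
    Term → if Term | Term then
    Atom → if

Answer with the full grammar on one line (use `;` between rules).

Expr → if if | if | then Factor; Factor → then | if Factor

Generating nonterminals: {Atom, Expr, Factor}.
Reachable from Expr after that: {Expr, Factor}.
Removed useless symbols: {Atom, Term} and every production mentioning them.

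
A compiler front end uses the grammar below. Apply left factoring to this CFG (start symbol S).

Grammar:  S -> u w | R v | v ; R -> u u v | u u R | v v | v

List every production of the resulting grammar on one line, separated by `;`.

R has alternatives sharing prefix 'u u': factor to R → u u R' with R' → v | R.
R has alternatives sharing prefix 'v': factor to R → v R'' with R'' → v | ε.

S -> u w | R v | v; R -> u u R' | v R''; R' -> v | R; R'' -> v | ε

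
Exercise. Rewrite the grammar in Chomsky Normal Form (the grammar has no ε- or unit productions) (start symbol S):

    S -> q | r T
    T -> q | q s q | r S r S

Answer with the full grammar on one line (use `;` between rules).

Introduce a nonterminal for each terminal appearing in a rule of length ≥ 2: X1 → r, X2 → q, X3 → s.
Binarize each right-hand side of length ≥ 3 by chaining fresh nonterminals (Y1, Y2, …): affected rules were T → X2 X3 X2; T → X1 S X1 S.

S -> q | X1 T; T -> q | X2 Y1 | X1 Y2; X1 -> r; X2 -> q; X3 -> s; Y1 -> X3 X2; Y2 -> S Y3; Y3 -> X1 S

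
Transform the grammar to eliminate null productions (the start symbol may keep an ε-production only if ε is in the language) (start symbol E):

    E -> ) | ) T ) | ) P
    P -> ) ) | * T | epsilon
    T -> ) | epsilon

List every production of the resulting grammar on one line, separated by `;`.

The nullable symbols are {P, T}.
ε ∉ L(G), so no ε-production is kept.
Add the nullable-subset variants: E → ) T ) gives ) T ) | ) ). P → * T gives * T | *.

E -> ) | ) T ) | ) ) | ) P; P -> ) ) | * T | *; T -> )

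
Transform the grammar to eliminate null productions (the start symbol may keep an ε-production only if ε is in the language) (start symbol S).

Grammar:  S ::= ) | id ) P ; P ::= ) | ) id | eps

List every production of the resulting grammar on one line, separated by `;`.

S ::= ) | id ) P | id ); P ::= ) | ) id

Nullable set = {P}.
ε ∉ L(G), so no ε-production is kept.
Expand every rule over subsets of its nullable positions: S → id ) P gives id ) P | id ).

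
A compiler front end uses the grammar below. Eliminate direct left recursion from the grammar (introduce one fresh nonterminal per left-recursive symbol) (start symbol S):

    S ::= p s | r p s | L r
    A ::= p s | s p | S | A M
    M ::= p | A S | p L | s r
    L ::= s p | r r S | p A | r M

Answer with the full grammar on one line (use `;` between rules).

S ::= p s | r p s | L r; A ::= p s A' | s p A' | S A'; M ::= p | A S | p L | s r; L ::= s p | r r S | p A | r M; A' ::= M A' | eps

A is directly left-recursive.
For A: α = {M}, β = {p s, s p, S}. Rewrite as A → β A' and A' → α A' | ε.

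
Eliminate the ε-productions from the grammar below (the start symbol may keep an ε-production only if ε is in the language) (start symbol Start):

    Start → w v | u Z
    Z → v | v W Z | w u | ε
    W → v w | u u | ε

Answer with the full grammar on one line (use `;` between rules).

Start → w v | u Z | u; Z → v | v W Z | v W | v Z | w u; W → v w | u u

Nullable nonterminals: {W, Z}.
ε ∉ L(G), so no ε-production is kept.
Expand every rule over subsets of its nullable positions: Start → u Z gives u Z | u. Z → v W Z gives v W Z | v W | v Z.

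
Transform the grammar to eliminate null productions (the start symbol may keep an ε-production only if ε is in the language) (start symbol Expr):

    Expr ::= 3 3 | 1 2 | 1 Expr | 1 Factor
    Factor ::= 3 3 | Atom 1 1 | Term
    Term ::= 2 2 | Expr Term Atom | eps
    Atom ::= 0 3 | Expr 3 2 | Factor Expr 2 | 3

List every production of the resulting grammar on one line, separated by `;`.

Expr ::= 3 3 | 1 2 | 1 Expr | 1 Factor | 1; Factor ::= 3 3 | Atom 1 1 | Term; Term ::= 2 2 | Expr Term Atom | Expr Atom; Atom ::= 0 3 | Expr 3 2 | Factor Expr 2 | Expr 2 | 3

Nullable set = {Factor, Term}.
ε ∉ L(G), so no ε-production is kept.
Expand every rule over subsets of its nullable positions: Expr → 1 Factor gives 1 Factor | 1. Term → Expr Term Atom gives Expr Term Atom | Expr Atom. Atom → Factor Expr 2 gives Factor Expr 2 | Expr 2.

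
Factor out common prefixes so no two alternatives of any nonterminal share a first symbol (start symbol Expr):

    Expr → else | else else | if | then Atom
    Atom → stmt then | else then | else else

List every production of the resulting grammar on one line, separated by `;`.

Expr has alternatives sharing prefix 'else': factor to Expr → else Expr1 with Expr1 → ε | else.
Atom has alternatives sharing prefix 'else': factor to Atom → else Atom1 with Atom1 → then | else.

Expr → if | then Atom | else Expr1; Atom → stmt then | else Atom1; Expr1 → ε | else; Atom1 → then | else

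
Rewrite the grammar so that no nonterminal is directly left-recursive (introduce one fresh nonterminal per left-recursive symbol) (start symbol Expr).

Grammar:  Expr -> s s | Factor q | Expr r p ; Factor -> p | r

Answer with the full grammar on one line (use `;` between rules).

Expr -> s s Expr1 | Factor q Expr1; Factor -> p | r; Expr1 -> r p Expr1 | ε

Expr is directly left-recursive.
For Expr: α = {r p}, β = {s s, Factor q}. Rewrite as Expr → β Expr1 and Expr1 → α Expr1 | ε.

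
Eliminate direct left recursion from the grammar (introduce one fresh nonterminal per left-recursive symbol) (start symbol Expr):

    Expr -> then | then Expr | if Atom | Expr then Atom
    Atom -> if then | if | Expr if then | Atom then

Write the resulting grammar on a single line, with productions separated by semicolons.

Expr -> then Expr1 | then Expr Expr1 | if Atom Expr1; Atom -> if then Atom1 | if Atom1 | Expr if then Atom1; Expr1 -> then Atom Expr1 | ε; Atom1 -> then Atom1 | ε

Directly left-recursive nonterminals: Expr, Atom.
For Expr: α = {then Atom}, β = {then, then Expr, if Atom}. Rewrite as Expr → β Expr1 and Expr1 → α Expr1 | ε.
For Atom: α = {then}, β = {if then, if, Expr if then}. Rewrite as Atom → β Atom1 and Atom1 → α Atom1 | ε.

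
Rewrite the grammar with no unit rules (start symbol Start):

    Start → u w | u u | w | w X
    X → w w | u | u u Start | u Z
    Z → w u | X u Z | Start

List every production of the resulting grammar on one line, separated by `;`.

Unit pairs: Z ⇒* {Start}.
For each unit pair (A, B), copy every non-unit production of B to A, then drop all unit productions.

Start → u w | u u | w | w X; X → w w | u | u u Start | u Z; Z → w u | X u Z | u w | u u | w | w X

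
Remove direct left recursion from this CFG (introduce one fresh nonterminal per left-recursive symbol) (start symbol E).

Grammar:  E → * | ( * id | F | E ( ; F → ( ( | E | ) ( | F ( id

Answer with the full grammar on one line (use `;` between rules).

E → * E' | ( * id E' | F E'; F → ( ( F' | E F' | ) ( F'; E' → ( E' | epsilon; F' → ( id F' | epsilon

Left recursion appears on E, F.
For E: α = {(}, β = {*, ( * id, F}. Rewrite as E → β E' and E' → α E' | ε.
For F: α = {( id}, β = {( (, E, ) (}. Rewrite as F → β F' and F' → α F' | ε.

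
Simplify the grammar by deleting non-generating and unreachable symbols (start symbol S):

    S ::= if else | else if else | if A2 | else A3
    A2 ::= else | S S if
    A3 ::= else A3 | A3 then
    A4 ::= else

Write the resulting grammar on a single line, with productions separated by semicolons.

Generating nonterminals: {A2, A4, S}.
Reachable from S after that: {A2, S}.
Removed useless symbols: {A3, A4} and every production mentioning them.

S ::= if else | else if else | if A2; A2 ::= else | S S if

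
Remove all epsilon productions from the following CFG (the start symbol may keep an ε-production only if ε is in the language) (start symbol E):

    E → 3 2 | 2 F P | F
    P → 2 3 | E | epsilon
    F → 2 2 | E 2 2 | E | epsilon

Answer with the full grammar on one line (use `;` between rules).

The nullable symbols are {E, F, P}.
ε ∈ L(G) since E is nullable, so keep E → ε.
Expand every rule over subsets of its nullable positions: E → 2 F P gives 2 F P | 2 F | 2 P | 2.

E → 3 2 | 2 F P | 2 F | 2 P | 2 | F | epsilon; P → 2 3 | E; F → 2 2 | E 2 2 | E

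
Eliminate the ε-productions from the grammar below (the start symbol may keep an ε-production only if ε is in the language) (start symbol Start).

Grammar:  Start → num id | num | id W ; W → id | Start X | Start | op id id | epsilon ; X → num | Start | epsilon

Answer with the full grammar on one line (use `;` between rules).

Start → num id | num | id W | id; W → id | Start X | Start | op id id; X → num | Start

Nullable nonterminals: {W, X}.
ε ∉ L(G), so no ε-production is kept.
Add the nullable-subset variants: Start → id W gives id W | id. W → Start X gives Start X | Start.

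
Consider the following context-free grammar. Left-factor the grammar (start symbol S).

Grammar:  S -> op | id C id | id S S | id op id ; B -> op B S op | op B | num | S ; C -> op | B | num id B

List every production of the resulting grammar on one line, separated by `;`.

S -> op | id S'; B -> num | S | op B B'; C -> op | B | num id B; S' -> C id | S S | op id; B' -> S op | epsilon

S has alternatives sharing prefix 'id': factor to S → id S' with S' → C id | S S | op id.
B has alternatives sharing prefix 'op B': factor to B → op B B' with B' → S op | ε.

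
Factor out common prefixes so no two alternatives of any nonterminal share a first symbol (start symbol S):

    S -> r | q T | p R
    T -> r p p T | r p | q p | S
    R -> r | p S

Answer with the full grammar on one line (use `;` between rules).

T has alternatives sharing prefix 'r p': factor to T → r p T' with T' → p T | ε.

S -> r | q T | p R; T -> q p | S | r p T'; R -> r | p S; T' -> p T | eps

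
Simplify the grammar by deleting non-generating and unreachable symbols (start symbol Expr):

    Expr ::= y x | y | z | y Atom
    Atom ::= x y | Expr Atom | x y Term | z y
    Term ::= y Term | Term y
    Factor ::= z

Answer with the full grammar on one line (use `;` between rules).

Expr ::= y x | y | z | y Atom; Atom ::= x y | Expr Atom | z y

Generating nonterminals: {Atom, Expr, Factor}.
Reachable from Expr after that: {Atom, Expr}.
Removed useless symbols: {Factor, Term} and every production mentioning them.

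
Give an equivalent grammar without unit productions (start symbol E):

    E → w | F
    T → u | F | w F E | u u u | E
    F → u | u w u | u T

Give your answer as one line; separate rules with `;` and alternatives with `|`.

E → w | u | u w u | u T; T → w | u | u w u | u T | w F E | u u u; F → u | u w u | u T

Unit pairs: E ⇒* {F}; T ⇒* {E, F}.
For every A with A ⇒* B via unit rules, add B's non-unit alternatives to A; then delete every rule of the form X → Y.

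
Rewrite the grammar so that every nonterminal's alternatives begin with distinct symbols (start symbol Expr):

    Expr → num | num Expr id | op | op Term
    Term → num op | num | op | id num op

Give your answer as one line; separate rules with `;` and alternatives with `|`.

Expr → num Expr1 | op Expr2; Term → op | id num op | num Term1; Expr1 → ε | Expr id; Expr2 → ε | Term; Term1 → op | ε

Expr has alternatives sharing prefix 'num': factor to Expr → num Expr1 with Expr1 → ε | Expr id.
Expr has alternatives sharing prefix 'op': factor to Expr → op Expr2 with Expr2 → ε | Term.
Term has alternatives sharing prefix 'num': factor to Term → num Term1 with Term1 → op | ε.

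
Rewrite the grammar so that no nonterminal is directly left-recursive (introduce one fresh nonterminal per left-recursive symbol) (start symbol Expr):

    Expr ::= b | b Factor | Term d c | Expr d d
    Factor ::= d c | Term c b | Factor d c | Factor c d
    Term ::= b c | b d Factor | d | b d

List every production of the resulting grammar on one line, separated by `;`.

Expr ::= b Expr1 | b Factor Expr1 | Term d c Expr1; Factor ::= d c Factor1 | Term c b Factor1; Term ::= b c | b d Factor | d | b d; Expr1 ::= d d Expr1 | ε; Factor1 ::= d c Factor1 | c d Factor1 | ε

Expr, Factor are directly left-recursive.
For Expr: α = {d d}, β = {b, b Factor, Term d c}. Rewrite as Expr → β Expr1 and Expr1 → α Expr1 | ε.
For Factor: α = {d c, c d}, β = {d c, Term c b}. Rewrite as Factor → β Factor1 and Factor1 → α Factor1 | ε.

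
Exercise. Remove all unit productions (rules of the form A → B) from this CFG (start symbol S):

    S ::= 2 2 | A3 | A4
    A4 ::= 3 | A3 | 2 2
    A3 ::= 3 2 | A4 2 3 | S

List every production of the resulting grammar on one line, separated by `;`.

S ::= 3 | 2 2 | 3 2 | A4 2 3; A4 ::= 3 | 2 2 | 3 2 | A4 2 3; A3 ::= 3 | 2 2 | 3 2 | A4 2 3

Unit pairs: A3 ⇒* {A4, S}; A4 ⇒* {A3, S}; S ⇒* {A3, A4}.
For each unit pair (A, B), copy every non-unit production of B to A, then drop all unit productions.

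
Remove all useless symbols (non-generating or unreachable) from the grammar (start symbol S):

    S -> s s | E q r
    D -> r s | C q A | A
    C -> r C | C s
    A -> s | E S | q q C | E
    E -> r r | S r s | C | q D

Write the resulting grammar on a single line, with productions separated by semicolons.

Generating nonterminals: {A, D, E, S}.
Reachable from S after that: {A, D, E, S}.
Removed useless symbols: {C} and every production mentioning them.

S -> s s | E q r; D -> r s | A; A -> s | E S | E; E -> r r | S r s | q D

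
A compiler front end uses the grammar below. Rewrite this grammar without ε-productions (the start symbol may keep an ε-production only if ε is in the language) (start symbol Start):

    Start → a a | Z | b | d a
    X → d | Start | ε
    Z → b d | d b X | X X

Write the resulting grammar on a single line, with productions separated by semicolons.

The nullable symbols are {Start, X, Z}.
ε ∈ L(G) since Start is nullable, so keep Start → ε.
Expand every rule over subsets of its nullable positions: Z → d b X gives d b X | d b. Z → X X gives X X | X.

Start → a a | Z | b | d a | ε; X → d | Start; Z → b d | d b X | d b | X X | X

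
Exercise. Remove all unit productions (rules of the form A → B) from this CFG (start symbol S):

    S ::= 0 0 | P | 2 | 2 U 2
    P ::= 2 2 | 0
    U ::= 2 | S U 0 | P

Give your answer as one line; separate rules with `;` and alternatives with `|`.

S ::= 0 0 | 2 | 2 U 2 | 2 2 | 0; P ::= 2 2 | 0; U ::= 2 | S U 0 | 2 2 | 0

Unit pairs: S ⇒* {P}; U ⇒* {P}.
For every A with A ⇒* B via unit rules, add B's non-unit alternatives to A; then delete every rule of the form X → Y.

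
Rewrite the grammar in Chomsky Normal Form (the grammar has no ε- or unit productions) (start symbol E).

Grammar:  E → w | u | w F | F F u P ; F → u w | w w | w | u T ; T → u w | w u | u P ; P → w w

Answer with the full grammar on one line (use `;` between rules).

E → w | u | X1 F | F Y1; F → X2 X1 | X1 X1 | w | X2 T; T → X2 X1 | X1 X2 | X2 P; P → X1 X1; X1 → w; X2 → u; Y1 → F Y2; Y2 → X2 P

Introduce a nonterminal for each terminal appearing in a rule of length ≥ 2: X1 → w, X2 → u.
Binarize each right-hand side of length ≥ 3 by chaining fresh nonterminals (Y1, Y2, …): affected rules were E → F F X2 P.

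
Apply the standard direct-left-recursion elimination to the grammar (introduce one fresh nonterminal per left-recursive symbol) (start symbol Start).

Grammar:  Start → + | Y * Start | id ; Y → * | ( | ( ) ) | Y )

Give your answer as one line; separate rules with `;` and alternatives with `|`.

Left recursion appears on Y.
For Y: α = {)}, β = {*, (, ( ) )}. Rewrite as Y → β Y1 and Y1 → α Y1 | ε.

Start → + | Y * Start | id; Y → * Y1 | ( Y1 | ( ) ) Y1; Y1 → ) Y1 | ε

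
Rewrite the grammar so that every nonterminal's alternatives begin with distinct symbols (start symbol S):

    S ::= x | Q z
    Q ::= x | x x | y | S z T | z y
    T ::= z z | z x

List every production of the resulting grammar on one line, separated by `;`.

Q has alternatives sharing prefix 'x': factor to Q → x Q' with Q' → ε | x.
T has alternatives sharing prefix 'z': factor to T → z T' with T' → z | x.

S ::= x | Q z; Q ::= y | S z T | z y | x Q'; T ::= z T'; Q' ::= ε | x; T' ::= z | x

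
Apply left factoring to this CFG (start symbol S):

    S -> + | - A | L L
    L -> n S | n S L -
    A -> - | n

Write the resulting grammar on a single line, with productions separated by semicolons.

L has alternatives sharing prefix 'n S': factor to L → n S L' with L' → ε | L -.

S -> + | - A | L L; L -> n S L'; A -> - | n; L' -> ε | L -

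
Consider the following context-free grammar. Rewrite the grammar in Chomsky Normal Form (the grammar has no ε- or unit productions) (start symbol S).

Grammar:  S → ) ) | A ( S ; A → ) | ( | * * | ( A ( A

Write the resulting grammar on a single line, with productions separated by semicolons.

Introduce a nonterminal for each terminal appearing in a rule of length ≥ 2: X1 → ), X2 → (, X3 → *.
Binarize each right-hand side of length ≥ 3 by chaining fresh nonterminals (Y1, Y2, …): affected rules were S → A X2 S; A → X2 A X2 A.

S → X1 X1 | A Y1; A → ) | ( | X3 X3 | X2 Y2; X1 → ); X2 → (; X3 → *; Y1 → X2 S; Y2 → A Y3; Y3 → X2 A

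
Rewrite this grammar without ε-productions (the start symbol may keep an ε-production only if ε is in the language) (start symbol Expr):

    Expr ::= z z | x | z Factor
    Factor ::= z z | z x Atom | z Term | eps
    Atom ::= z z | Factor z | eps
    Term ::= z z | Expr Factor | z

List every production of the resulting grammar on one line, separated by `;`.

Nullable nonterminals: {Atom, Factor}.
ε ∉ L(G), so no ε-production is kept.
Add the nullable-subset variants: Expr → z Factor gives z Factor | z. Factor → z x Atom gives z x Atom | z x. Atom → Factor z gives Factor z | z. Term → Expr Factor gives Expr Factor | Expr.

Expr ::= z z | x | z Factor | z; Factor ::= z z | z x Atom | z x | z Term; Atom ::= z z | Factor z | z; Term ::= z z | Expr Factor | Expr | z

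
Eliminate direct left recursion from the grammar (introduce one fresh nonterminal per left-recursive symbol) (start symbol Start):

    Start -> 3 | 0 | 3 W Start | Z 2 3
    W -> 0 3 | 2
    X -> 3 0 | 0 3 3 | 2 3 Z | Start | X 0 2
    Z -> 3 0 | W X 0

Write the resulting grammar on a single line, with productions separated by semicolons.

Start -> 3 | 0 | 3 W Start | Z 2 3; W -> 0 3 | 2; X -> 3 0 X1 | 0 3 3 X1 | 2 3 Z X1 | Start X1; Z -> 3 0 | W X 0; X1 -> 0 2 X1 | ε

Left recursion appears on X.
For X: α = {0 2}, β = {3 0, 0 3 3, 2 3 Z, Start}. Rewrite as X → β X1 and X1 → α X1 | ε.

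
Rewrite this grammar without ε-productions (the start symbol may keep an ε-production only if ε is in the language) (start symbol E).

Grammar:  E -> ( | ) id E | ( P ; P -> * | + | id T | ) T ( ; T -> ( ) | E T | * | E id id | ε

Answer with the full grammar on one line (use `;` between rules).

Nullable set = {T}.
ε ∉ L(G), so no ε-production is kept.
Expand every rule over subsets of its nullable positions: P → id T gives id T | id. P → ) T ( gives ) T ( | ) (. T → E T gives E T | E.

E -> ( | ) id E | ( P; P -> * | + | id T | id | ) T ( | ) (; T -> ( ) | E T | E | * | E id id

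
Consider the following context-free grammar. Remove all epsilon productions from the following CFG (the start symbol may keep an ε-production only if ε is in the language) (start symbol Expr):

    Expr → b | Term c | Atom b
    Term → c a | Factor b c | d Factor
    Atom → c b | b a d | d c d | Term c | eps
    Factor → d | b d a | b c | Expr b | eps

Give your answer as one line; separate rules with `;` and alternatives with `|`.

Expr → b | Term c | Atom b; Term → c a | Factor b c | b c | d Factor | d; Atom → c b | b a d | d c d | Term c; Factor → d | b d a | b c | Expr b

Nullable set = {Atom, Factor}.
ε ∉ L(G), so no ε-production is kept.
Expand every rule over subsets of its nullable positions: Term → Factor b c gives Factor b c | b c. Term → d Factor gives d Factor | d.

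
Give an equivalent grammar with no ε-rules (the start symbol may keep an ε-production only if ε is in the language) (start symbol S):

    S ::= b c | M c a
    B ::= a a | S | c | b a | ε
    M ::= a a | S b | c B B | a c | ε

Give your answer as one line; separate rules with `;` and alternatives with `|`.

S ::= b c | M c a | c a; B ::= a a | S | c | b a; M ::= a a | S b | c B B | c B | c | a c

Nullable nonterminals: {B, M}.
ε ∉ L(G), so no ε-production is kept.
For each production, add variants omitting each subset of nullable occurrences: S → M c a gives M c a | c a. M → c B B gives c B B | c B | c.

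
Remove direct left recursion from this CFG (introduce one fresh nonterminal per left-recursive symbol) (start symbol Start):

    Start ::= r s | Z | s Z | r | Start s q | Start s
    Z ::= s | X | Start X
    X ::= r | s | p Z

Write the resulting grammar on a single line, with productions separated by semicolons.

Left recursion appears on Start.
For Start: α = {s q, s}, β = {r s, Z, s Z, r}. Rewrite as Start → β Start1 and Start1 → α Start1 | ε.

Start ::= r s Start1 | Z Start1 | s Z Start1 | r Start1; Z ::= s | X | Start X; X ::= r | s | p Z; Start1 ::= s q Start1 | s Start1 | ε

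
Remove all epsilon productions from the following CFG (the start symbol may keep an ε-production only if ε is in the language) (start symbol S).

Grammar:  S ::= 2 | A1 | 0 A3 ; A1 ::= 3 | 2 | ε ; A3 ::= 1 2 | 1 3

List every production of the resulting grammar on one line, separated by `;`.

The nullable symbols are {A1, S}.
ε ∈ L(G) since S is nullable, so keep S → ε.

S ::= 2 | A1 | 0 A3 | ε; A1 ::= 3 | 2; A3 ::= 1 2 | 1 3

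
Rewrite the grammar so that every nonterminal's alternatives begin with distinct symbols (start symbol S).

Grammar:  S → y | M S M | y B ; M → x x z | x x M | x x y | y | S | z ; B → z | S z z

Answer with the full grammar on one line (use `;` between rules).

S → M S M | y S'; M → y | S | z | x x M'; B → z | S z z; S' → ε | B; M' → z | M | y

S has alternatives sharing prefix 'y': factor to S → y S' with S' → ε | B.
M has alternatives sharing prefix 'x x': factor to M → x x M' with M' → z | M | y.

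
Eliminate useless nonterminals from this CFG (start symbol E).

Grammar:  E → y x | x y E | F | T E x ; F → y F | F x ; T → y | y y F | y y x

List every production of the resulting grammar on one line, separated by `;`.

E → y x | x y E | T E x; T → y | y y x

Generating nonterminals: {E, T}.
Reachable from E after that: {E, T}.
Removed useless symbols: {F} and every production mentioning them.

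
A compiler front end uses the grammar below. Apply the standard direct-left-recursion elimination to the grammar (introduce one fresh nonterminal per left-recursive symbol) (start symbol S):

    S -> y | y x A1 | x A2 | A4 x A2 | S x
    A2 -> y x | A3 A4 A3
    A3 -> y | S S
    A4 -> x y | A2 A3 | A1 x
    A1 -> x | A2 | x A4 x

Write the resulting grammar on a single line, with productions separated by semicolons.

S is directly left-recursive.
For S: α = {x}, β = {y, y x A1, x A2, A4 x A2}. Rewrite as S → β S' and S' → α S' | ε.

S -> y S' | y x A1 S' | x A2 S' | A4 x A2 S'; A2 -> y x | A3 A4 A3; A3 -> y | S S; A4 -> x y | A2 A3 | A1 x; A1 -> x | A2 | x A4 x; S' -> x S' | ε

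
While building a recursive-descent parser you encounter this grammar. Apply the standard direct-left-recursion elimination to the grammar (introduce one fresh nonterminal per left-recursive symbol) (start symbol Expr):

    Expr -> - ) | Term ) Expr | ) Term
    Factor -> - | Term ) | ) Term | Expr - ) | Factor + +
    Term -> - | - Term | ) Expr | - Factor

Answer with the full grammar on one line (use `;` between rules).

Left recursion appears on Factor.
For Factor: α = {+ +}, β = {-, Term ), ) Term, Expr - )}. Rewrite as Factor → β Factor1 and Factor1 → α Factor1 | ε.

Expr -> - ) | Term ) Expr | ) Term; Factor -> - Factor1 | Term ) Factor1 | ) Term Factor1 | Expr - ) Factor1; Term -> - | - Term | ) Expr | - Factor; Factor1 -> + + Factor1 | ε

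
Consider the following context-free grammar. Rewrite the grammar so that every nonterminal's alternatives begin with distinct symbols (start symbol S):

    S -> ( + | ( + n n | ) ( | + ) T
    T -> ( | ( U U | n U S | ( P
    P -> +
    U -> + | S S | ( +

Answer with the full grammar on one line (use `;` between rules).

S has alternatives sharing prefix '( +': factor to S → ( + S' with S' → ε | n n.
T has alternatives sharing prefix '(': factor to T → ( T' with T' → ε | U U | P.

S -> ) ( | + ) T | ( + S'; T -> n U S | ( T'; P -> +; U -> + | S S | ( +; S' -> ε | n n; T' -> ε | U U | P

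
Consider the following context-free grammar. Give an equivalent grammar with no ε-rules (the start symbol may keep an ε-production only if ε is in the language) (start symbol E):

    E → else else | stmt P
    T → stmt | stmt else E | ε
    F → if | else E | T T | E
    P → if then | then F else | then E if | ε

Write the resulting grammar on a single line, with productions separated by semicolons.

The nullable symbols are {F, P, T}.
ε ∉ L(G), so no ε-production is kept.
Add the nullable-subset variants: E → stmt P gives stmt P | stmt. F → T T gives T T | T. P → then F else gives then F else | then else.

E → else else | stmt P | stmt; T → stmt | stmt else E; F → if | else E | T T | T | E; P → if then | then F else | then else | then E if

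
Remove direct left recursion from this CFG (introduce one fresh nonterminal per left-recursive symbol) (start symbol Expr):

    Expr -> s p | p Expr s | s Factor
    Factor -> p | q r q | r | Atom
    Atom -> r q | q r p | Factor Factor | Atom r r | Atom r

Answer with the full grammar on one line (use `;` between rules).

Expr -> s p | p Expr s | s Factor; Factor -> p | q r q | r | Atom; Atom -> r q Atom1 | q r p Atom1 | Factor Factor Atom1; Atom1 -> r r Atom1 | r Atom1 | ε

Directly left-recursive nonterminal: Atom.
For Atom: α = {r r, r}, β = {r q, q r p, Factor Factor}. Rewrite as Atom → β Atom1 and Atom1 → α Atom1 | ε.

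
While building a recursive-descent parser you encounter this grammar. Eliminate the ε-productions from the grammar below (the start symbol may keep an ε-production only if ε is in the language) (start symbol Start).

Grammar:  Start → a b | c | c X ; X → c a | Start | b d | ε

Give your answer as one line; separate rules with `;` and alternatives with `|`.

Nullable set = {X}.
ε ∉ L(G), so no ε-production is kept.

Start → a b | c | c X; X → c a | Start | b d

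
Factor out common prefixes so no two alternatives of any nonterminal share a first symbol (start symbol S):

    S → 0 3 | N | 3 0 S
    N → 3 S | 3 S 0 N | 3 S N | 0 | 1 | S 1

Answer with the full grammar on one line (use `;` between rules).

N has alternatives sharing prefix '3 S': factor to N → 3 S N' with N' → ε | 0 N | N.

S → 0 3 | N | 3 0 S; N → 0 | 1 | S 1 | 3 S N'; N' → ε | 0 N | N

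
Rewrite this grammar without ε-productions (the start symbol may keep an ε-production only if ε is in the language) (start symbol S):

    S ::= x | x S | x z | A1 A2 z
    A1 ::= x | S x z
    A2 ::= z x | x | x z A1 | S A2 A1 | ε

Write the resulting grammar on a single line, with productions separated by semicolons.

S ::= x | x S | x z | A1 A2 z | A1 z; A1 ::= x | S x z; A2 ::= z x | x | x z A1 | S A2 A1 | S A1

Nullable nonterminals: {A2}.
ε ∉ L(G), so no ε-production is kept.
Expand every rule over subsets of its nullable positions: S → A1 A2 z gives A1 A2 z | A1 z. A2 → S A2 A1 gives S A2 A1 | S A1.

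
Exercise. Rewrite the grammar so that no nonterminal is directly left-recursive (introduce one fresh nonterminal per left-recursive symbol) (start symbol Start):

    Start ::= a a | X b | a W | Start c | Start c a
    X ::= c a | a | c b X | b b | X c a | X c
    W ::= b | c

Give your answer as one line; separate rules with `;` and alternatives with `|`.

Left recursion appears on Start, X.
For Start: α = {c, c a}, β = {a a, X b, a W}. Rewrite as Start → β Start1 and Start1 → α Start1 | ε.
For X: α = {c a, c}, β = {c a, a, c b X, b b}. Rewrite as X → β X1 and X1 → α X1 | ε.

Start ::= a a Start1 | X b Start1 | a W Start1; X ::= c a X1 | a X1 | c b X X1 | b b X1; W ::= b | c; Start1 ::= c Start1 | c a Start1 | ε; X1 ::= c a X1 | c X1 | ε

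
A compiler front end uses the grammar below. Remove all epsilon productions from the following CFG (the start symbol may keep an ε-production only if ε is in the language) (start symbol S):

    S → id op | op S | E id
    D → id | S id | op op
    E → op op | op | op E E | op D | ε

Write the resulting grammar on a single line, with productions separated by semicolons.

S → id op | op S | E id | id; D → id | S id | op op; E → op op | op | op E E | op E | op D

Nullable nonterminals: {E}.
ε ∉ L(G), so no ε-production is kept.
Expand every rule over subsets of its nullable positions: S → E id gives E id | id. E → op E E gives op E E | op E.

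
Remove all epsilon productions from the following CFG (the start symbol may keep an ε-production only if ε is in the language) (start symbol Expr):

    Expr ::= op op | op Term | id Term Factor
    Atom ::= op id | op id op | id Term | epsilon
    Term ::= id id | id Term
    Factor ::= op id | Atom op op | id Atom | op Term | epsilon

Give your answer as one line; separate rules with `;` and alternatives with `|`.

The nullable symbols are {Atom, Factor}.
ε ∉ L(G), so no ε-production is kept.
Add the nullable-subset variants: Expr → id Term Factor gives id Term Factor | id Term. Factor → Atom op op gives Atom op op | op op. Factor → id Atom gives id Atom | id.

Expr ::= op op | op Term | id Term Factor | id Term; Atom ::= op id | op id op | id Term; Term ::= id id | id Term; Factor ::= op id | Atom op op | op op | id Atom | id | op Term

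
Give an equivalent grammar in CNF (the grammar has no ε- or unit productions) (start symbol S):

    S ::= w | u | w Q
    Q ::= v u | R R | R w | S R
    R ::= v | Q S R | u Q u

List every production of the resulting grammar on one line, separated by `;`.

Introduce a nonterminal for each terminal appearing in a rule of length ≥ 2: X1 → w, X2 → v, X3 → u.
Binarize each right-hand side of length ≥ 3 by chaining fresh nonterminals (Y1, Y2, …): affected rules were R → Q S R; R → X3 Q X3.

S ::= w | u | X1 Q; Q ::= X2 X3 | R R | R X1 | S R; R ::= v | Q Y1 | X3 Y2; X1 ::= w; X2 ::= v; X3 ::= u; Y1 ::= S R; Y2 ::= Q X3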